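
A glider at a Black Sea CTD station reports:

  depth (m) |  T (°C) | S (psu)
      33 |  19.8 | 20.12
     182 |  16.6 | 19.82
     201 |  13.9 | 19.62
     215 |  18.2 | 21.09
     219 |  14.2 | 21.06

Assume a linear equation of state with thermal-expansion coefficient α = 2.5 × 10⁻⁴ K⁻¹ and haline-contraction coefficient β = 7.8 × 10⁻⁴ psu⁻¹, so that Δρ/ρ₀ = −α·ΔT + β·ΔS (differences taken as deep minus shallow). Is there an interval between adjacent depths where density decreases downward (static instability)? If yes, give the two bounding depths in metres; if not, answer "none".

none

Evaluate Δρ/ρ₀ = −αΔT + βΔS across each adjacent pair:
  33–182 m: −αΔT+βΔS = −(2.5 × 10⁻⁴)(-3.2)+(7.8 × 10⁻⁴)(-0.30) = 5.7 × 10⁻⁴ → stable
  182–201 m: −αΔT+βΔS = −(2.5 × 10⁻⁴)(-2.7)+(7.8 × 10⁻⁴)(-0.20) = 5.2 × 10⁻⁴ → stable
  201–215 m: −αΔT+βΔS = −(2.5 × 10⁻⁴)(+4.3)+(7.8 × 10⁻⁴)(+1.47) = 7.2 × 10⁻⁵ → stable
  215–219 m: −αΔT+βΔS = −(2.5 × 10⁻⁴)(-4.0)+(7.8 × 10⁻⁴)(-0.03) = 9.8 × 10⁻⁴ → stable
Every interval has Δρ > 0: the column is stably stratified throughout.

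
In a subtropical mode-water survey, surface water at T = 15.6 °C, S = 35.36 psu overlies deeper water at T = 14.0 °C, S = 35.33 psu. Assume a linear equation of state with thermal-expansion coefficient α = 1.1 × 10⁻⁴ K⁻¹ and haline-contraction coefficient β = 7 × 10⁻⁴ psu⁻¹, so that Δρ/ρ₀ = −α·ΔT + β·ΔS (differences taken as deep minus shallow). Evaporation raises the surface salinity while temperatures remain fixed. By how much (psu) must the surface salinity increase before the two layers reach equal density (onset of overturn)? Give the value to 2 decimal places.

Neutral buoyancy requires −α(T_deep − T_surf) + β(S_deep − S_surf′) = 0.
S_surf′ = S_deep − (α/β)·ΔT = 35.33 − (1.1 × 10⁻⁴/7 × 10⁻⁴)·(-1.6) = 35.5814 psu.
Increase required: 35.5814 − 35.36 = 0.2214 psu.

0.22 psu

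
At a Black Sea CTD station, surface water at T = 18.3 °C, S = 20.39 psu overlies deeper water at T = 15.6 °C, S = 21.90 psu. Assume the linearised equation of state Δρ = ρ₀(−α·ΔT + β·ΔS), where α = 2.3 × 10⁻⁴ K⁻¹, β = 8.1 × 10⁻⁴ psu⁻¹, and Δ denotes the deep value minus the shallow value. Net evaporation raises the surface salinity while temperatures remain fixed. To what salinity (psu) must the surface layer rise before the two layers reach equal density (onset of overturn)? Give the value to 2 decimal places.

Neutral buoyancy requires −α(T_deep − T_surf) + β(S_deep − S_surf′) = 0.
S_surf′ = S_deep − (α/β)·ΔT = 21.90 − (2.3 × 10⁻⁴/8.1 × 10⁻⁴)·(-2.7) = 22.6667 psu.
Increase required: 22.6667 − 20.39 = 2.2767 psu.

22.67 psu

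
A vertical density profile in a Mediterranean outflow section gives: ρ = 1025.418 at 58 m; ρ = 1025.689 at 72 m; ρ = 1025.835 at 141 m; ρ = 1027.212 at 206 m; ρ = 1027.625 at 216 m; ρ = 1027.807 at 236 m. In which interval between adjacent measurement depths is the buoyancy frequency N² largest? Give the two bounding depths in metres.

Compute the density gradient over each adjacent pair:
  58–72 m: Δρ/Δz = 0.271/14 = 0.019 kg m⁻⁴
  72–141 m: Δρ/Δz = 0.146/69 = 2.1 × 10⁻³ kg m⁻⁴
  141–206 m: Δρ/Δz = 1.377/65 = 0.021 kg m⁻⁴
  206–216 m: Δρ/Δz = 0.413/10 = 0.041 kg m⁻⁴
  216–236 m: Δρ/Δz = 0.182/20 = 9.1 × 10⁻³ kg m⁻⁴
The largest gradient is in the 206–216 m interval — the pycnocline.

206–216 m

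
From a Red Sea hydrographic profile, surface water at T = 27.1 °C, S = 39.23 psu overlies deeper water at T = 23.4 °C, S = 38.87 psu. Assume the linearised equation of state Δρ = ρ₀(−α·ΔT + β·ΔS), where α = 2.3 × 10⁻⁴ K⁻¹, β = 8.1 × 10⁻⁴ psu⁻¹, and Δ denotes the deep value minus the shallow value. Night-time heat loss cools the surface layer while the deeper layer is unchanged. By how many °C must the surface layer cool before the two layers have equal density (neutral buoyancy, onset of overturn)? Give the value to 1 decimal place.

2.4 °C

Neutral buoyancy requires Δρ = 0, i.e. −α(T_deep − T_surf′) + β(S_deep − S_surf) = 0.
T_surf′ = T_deep − (β/α)·ΔS = 23.4 − (8.1 × 10⁻⁴/2.3 × 10⁻⁴)·(-0.36) = 24.668 °C.
Cooling required: 27.1 − (24.668) = 2.432 °C.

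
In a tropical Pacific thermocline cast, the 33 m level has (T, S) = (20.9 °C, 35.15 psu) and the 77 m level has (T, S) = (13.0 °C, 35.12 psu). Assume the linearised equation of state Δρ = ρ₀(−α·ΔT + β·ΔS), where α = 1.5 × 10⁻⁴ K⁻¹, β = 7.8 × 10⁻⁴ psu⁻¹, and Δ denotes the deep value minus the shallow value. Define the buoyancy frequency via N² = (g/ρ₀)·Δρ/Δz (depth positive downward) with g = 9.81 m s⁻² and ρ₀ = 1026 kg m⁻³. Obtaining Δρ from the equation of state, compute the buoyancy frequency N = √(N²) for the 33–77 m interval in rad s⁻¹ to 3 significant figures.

0.0161 rad s⁻¹

ΔT = -7.9 K, ΔS = -0.03 psu (deep − shallow).
Δρ/ρ₀ = −αΔT + βΔS = 1.185 × 10⁻³ − 2.34 × 10⁻⁵ = 1.1616 × 10⁻³, so Δρ ≈ 1.192 kg m⁻³.
N² = (g/ρ₀)·Δρ/Δz = g·(Δρ/ρ₀)/Δz = 9.81 × 1.1616 × 10⁻³ / 44 = 2.5898 × 10⁻⁴ s⁻².
N = √(2.5898 × 10⁻⁴) = 0.016093 rad s⁻¹ ≈ 0.0161 rad s⁻¹.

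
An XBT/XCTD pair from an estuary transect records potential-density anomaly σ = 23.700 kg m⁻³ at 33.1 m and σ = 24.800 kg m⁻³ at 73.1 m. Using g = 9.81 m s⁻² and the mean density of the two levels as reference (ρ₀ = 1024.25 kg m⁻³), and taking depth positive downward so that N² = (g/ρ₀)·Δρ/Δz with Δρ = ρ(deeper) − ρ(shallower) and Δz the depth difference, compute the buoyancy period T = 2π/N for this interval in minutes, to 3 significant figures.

Δρ = 1024.800 − 1023.700 = 1.100 kg m⁻³ over Δz = 73.1 − 33.1 = 40 m.
N² = (9.81/1024.25) × (1.100/40) = 2.6339 × 10⁻⁴ s⁻².
N = √(2.6339 × 10⁻⁴) = 0.016229 rad s⁻¹, so T = 2π/N = 387.16 s = 6.4527 min ≈ 6.45 min.

6.45 min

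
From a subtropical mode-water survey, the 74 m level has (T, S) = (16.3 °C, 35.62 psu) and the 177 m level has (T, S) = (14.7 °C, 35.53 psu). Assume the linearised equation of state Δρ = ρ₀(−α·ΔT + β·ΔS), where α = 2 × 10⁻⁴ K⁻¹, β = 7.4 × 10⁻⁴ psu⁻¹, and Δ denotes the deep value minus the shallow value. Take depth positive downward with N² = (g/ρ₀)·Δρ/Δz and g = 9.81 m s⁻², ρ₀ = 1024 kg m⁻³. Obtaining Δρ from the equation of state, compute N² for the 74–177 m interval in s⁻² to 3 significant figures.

2.41 × 10⁻⁵ s⁻²

ΔT = -1.6 K, ΔS = -0.09 psu (deep − shallow).
Δρ/ρ₀ = −αΔT + βΔS = 3.20 × 10⁻⁴ − 6.66 × 10⁻⁵ = 2.534 × 10⁻⁴, so Δρ ≈ 0.2595 kg m⁻³.
N² = (g/ρ₀)·Δρ/Δz = g·(Δρ/ρ₀)/Δz = 9.81 × 2.534 × 10⁻⁴ / 103 = 2.4135 × 10⁻⁵ s⁻² ≈ 2.41 × 10⁻⁵ s⁻².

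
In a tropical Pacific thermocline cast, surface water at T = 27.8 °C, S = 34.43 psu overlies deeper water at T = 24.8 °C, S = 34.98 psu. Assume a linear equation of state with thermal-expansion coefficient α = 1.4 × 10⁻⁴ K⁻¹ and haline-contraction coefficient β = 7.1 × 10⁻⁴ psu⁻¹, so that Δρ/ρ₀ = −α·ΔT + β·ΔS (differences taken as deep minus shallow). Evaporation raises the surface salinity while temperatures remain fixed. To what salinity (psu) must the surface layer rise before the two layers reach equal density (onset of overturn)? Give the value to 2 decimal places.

Neutral buoyancy requires −α(T_deep − T_surf) + β(S_deep − S_surf′) = 0.
S_surf′ = S_deep − (α/β)·ΔT = 34.98 − (1.4 × 10⁻⁴/7.1 × 10⁻⁴)·(-3.0) = 35.5715 psu.
Increase required: 35.5715 − 34.43 = 1.1415 psu.

35.57 psu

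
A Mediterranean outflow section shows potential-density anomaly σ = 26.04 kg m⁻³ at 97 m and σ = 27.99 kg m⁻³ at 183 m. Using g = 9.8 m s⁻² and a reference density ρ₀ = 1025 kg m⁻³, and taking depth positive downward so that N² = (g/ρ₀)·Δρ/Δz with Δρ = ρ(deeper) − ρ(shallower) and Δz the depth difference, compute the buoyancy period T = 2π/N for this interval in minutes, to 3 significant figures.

7.11 min

Δρ = 1027.99 − 1026.04 = 1.95 kg m⁻³ over Δz = 183 − 97 = 86 m.
N² = (9.8/1025) × (1.95/86) = 2.1679 × 10⁻⁴ s⁻².
N = √(2.1679 × 10⁻⁴) = 0.014724 rad s⁻¹, so T = 2π/N = 426.73 s = 7.1122 min ≈ 7.11 min.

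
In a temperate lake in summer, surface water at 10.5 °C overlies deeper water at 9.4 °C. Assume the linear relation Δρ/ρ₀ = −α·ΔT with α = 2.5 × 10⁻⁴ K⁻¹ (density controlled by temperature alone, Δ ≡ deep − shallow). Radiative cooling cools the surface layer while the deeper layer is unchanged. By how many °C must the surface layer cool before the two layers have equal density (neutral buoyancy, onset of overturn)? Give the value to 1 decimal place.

1.1 °C

With temperature the only control, equal density requires T_surf′ = T_deep.
T_surf′ = 9.4 °C.
Cooling required: 10.5 − 9.4 = 1.1 °C.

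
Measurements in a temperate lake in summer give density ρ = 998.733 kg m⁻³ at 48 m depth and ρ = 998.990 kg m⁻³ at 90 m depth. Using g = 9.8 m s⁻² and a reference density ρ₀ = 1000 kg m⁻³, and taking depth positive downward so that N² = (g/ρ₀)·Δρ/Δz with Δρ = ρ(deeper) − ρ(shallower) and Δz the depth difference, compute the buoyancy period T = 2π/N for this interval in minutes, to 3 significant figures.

Δρ = 998.990 − 998.733 = 0.257 kg m⁻³ over Δz = 90 − 48 = 42 m.
N² = (9.8/1000) × (0.257/42) = 5.9967 × 10⁻⁵ s⁻².
N = √(5.9967 × 10⁻⁵) = 7.7438 × 10⁻³ rad s⁻¹, so T = 2π/N = 811.38 s = 13.523 min ≈ 13.5 min.

13.5 min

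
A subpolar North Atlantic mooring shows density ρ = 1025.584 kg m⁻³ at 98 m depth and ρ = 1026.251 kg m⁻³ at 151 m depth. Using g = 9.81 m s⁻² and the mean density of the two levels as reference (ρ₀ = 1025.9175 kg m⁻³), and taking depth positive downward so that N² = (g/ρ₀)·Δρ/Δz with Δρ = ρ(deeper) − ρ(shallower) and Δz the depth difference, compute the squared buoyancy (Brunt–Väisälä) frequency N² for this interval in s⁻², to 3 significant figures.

1.20 × 10⁻⁴ s⁻²

Δρ = 1026.251 − 1025.584 = 0.667 kg m⁻³ over Δz = 151 − 98 = 53 m.
N² = (9.81/1025.9175) × (0.667/53) = 1.2034 × 10⁻⁴ s⁻² ≈ 1.20 × 10⁻⁴ s⁻².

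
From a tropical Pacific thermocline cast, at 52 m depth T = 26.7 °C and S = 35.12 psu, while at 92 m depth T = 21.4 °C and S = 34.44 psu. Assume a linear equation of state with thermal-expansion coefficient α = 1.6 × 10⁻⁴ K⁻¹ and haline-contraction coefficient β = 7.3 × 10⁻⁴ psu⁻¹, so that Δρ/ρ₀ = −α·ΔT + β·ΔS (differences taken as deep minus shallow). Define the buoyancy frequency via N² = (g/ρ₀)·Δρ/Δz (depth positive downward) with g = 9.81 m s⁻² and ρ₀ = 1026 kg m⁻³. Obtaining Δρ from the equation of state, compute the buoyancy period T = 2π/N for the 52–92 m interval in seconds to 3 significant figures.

677 s

ΔT = -5.3 K, ΔS = -0.68 psu (deep − shallow).
Δρ/ρ₀ = −αΔT + βΔS = 8.48 × 10⁻⁴ − 4.964 × 10⁻⁴ = 3.516 × 10⁻⁴, so Δρ ≈ 0.3607 kg m⁻³.
N² = (g/ρ₀)·Δρ/Δz = g·(Δρ/ρ₀)/Δz = 9.81 × 3.516 × 10⁻⁴ / 40 = 8.6230 × 10⁻⁵ s⁻².
N = √(8.6230 × 10⁻⁵) = 9.2860 × 10⁻³ rad s⁻¹ → T = 2π/N = 676.63 s ≈ 677 s.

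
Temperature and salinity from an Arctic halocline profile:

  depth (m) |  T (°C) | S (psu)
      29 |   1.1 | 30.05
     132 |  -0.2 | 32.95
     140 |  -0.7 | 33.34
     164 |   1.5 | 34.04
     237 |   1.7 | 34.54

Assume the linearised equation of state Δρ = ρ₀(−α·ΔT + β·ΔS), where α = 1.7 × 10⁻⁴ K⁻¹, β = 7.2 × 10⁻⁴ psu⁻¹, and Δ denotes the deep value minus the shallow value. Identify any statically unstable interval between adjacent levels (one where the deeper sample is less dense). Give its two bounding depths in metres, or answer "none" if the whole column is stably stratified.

none

Evaluate Δρ/ρ₀ = −αΔT + βΔS across each adjacent pair:
  29–132 m: −αΔT+βΔS = −(1.7 × 10⁻⁴)(-1.3)+(7.2 × 10⁻⁴)(+2.90) = 2.3 × 10⁻³ → stable
  132–140 m: −αΔT+βΔS = −(1.7 × 10⁻⁴)(-0.5)+(7.2 × 10⁻⁴)(+0.39) = 3.7 × 10⁻⁴ → stable
  140–164 m: −αΔT+βΔS = −(1.7 × 10⁻⁴)(+2.2)+(7.2 × 10⁻⁴)(+0.70) = 1.3 × 10⁻⁴ → stable
  164–237 m: −αΔT+βΔS = −(1.7 × 10⁻⁴)(+0.2)+(7.2 × 10⁻⁴)(+0.50) = 3.3 × 10⁻⁴ → stable
Every interval has Δρ > 0: the column is stably stratified throughout.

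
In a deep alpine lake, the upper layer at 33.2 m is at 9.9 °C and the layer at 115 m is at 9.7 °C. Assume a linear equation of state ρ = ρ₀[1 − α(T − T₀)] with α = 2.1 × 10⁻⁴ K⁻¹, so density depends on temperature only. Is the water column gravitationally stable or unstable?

stable

ΔT = 9.7 − 9.9 = -0.2 K, so Δρ/ρ₀ = −αΔT = 4.20 × 10⁻⁵.
Δρ/ρ₀ > 0, so Δρ > 0: deeper water is denser → statically stable.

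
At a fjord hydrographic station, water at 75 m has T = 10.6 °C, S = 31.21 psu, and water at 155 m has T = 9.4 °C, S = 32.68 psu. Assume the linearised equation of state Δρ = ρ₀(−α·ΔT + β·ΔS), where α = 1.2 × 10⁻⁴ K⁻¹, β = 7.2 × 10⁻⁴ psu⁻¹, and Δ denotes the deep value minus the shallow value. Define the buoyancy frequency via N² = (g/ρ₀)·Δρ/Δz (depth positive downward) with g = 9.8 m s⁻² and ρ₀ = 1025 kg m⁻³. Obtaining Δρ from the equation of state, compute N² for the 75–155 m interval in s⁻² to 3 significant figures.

1.47 × 10⁻⁴ s⁻²

ΔT = -1.2 K, ΔS = +1.47 psu (deep − shallow).
Δρ/ρ₀ = −αΔT + βΔS = 1.44 × 10⁻⁴ + 1.0584 × 10⁻³ = 1.2024 × 10⁻³, so Δρ ≈ 1.232 kg m⁻³.
N² = (g/ρ₀)·Δρ/Δz = g·(Δρ/ρ₀)/Δz = 9.8 × 1.2024 × 10⁻³ / 80 = 1.4729 × 10⁻⁴ s⁻² ≈ 1.47 × 10⁻⁴ s⁻².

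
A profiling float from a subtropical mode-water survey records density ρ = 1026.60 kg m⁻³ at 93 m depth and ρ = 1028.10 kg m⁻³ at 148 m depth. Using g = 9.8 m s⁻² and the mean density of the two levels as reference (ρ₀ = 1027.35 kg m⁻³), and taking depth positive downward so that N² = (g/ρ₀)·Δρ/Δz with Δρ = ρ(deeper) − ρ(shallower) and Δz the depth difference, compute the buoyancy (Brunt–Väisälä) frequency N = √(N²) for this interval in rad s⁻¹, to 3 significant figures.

Δρ = 1028.10 − 1026.60 = 1.50 kg m⁻³ over Δz = 148 − 93 = 55 m.
N² = (9.8/1027.35) × (1.50/55) = 2.6016 × 10⁻⁴ s⁻².
N = √(2.6016 × 10⁻⁴) = 0.016129 rad s⁻¹ ≈ 0.0161 rad s⁻¹.

0.0161 rad s⁻¹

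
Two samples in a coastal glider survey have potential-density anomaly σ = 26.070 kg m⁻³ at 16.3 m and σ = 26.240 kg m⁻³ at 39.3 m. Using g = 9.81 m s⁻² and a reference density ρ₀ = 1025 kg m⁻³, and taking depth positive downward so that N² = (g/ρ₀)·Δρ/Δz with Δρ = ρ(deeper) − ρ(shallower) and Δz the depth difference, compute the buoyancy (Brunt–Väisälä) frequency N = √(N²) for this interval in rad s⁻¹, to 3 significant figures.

Δρ = 1026.240 − 1026.070 = 0.170 kg m⁻³ over Δz = 39.3 − 16.3 = 23 m.
N² = (9.81/1025) × (0.170/23) = 7.0740 × 10⁻⁵ s⁻².
N = √(7.0740 × 10⁻⁵) = 8.4107 × 10⁻³ rad s⁻¹ ≈ 8.41 × 10⁻³ rad s⁻¹.

8.41 × 10⁻³ rad s⁻¹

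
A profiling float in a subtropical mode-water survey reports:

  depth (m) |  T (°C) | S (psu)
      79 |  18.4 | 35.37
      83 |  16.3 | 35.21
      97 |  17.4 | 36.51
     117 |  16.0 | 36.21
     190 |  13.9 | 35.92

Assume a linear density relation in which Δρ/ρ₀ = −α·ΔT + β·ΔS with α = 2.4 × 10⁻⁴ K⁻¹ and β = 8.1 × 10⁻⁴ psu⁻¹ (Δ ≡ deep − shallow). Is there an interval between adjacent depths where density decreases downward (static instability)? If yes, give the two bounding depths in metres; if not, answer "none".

Evaluate Δρ/ρ₀ = −αΔT + βΔS across each adjacent pair:
  79–83 m: −αΔT+βΔS = −(2.4 × 10⁻⁴)(-2.1)+(8.1 × 10⁻⁴)(-0.16) = 3.7 × 10⁻⁴ → stable
  83–97 m: −αΔT+βΔS = −(2.4 × 10⁻⁴)(+1.1)+(8.1 × 10⁻⁴)(+1.30) = 7.9 × 10⁻⁴ → stable
  97–117 m: −αΔT+βΔS = −(2.4 × 10⁻⁴)(-1.4)+(8.1 × 10⁻⁴)(-0.30) = 9.3 × 10⁻⁵ → stable
  117–190 m: −αΔT+βΔS = −(2.4 × 10⁻⁴)(-2.1)+(8.1 × 10⁻⁴)(-0.29) = 2.7 × 10⁻⁴ → stable
Every interval has Δρ > 0: the column is stably stratified throughout.

none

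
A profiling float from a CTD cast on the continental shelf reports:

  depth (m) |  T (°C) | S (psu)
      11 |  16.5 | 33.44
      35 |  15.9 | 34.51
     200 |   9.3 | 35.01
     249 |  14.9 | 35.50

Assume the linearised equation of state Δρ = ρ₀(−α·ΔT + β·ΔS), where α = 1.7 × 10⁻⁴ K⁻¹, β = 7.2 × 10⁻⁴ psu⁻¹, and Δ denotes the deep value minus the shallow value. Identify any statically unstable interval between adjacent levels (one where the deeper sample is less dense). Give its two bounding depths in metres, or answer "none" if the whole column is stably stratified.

Evaluate Δρ/ρ₀ = −αΔT + βΔS across each adjacent pair:
  11–35 m: −αΔT+βΔS = −(1.7 × 10⁻⁴)(-0.6)+(7.2 × 10⁻⁴)(+1.07) = 8.7 × 10⁻⁴ → stable
  35–200 m: −αΔT+βΔS = −(1.7 × 10⁻⁴)(-6.6)+(7.2 × 10⁻⁴)(+0.50) = 1.5 × 10⁻³ → stable
  200–249 m: −αΔT+βΔS = −(1.7 × 10⁻⁴)(+5.6)+(7.2 × 10⁻⁴)(+0.49) = -6.0 × 10⁻⁴ → UNSTABLE
The 200–249 m interval has Δρ < 0: lighter water underlies denser water.

200–249 m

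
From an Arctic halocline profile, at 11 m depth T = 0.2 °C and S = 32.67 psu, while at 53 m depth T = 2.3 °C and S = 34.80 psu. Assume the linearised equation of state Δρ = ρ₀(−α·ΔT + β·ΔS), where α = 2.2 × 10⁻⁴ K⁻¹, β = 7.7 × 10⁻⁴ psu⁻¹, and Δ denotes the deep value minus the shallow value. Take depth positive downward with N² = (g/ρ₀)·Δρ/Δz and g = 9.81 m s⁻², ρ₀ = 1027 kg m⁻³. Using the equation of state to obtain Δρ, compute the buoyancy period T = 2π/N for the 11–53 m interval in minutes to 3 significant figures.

6.31 min

ΔT = +2.1 K, ΔS = +2.13 psu (deep − shallow).
Δρ/ρ₀ = −αΔT + βΔS = -4.62 × 10⁻⁴ + 1.6401 × 10⁻³ = 1.1781 × 10⁻³, so Δρ ≈ 1.210 kg m⁻³.
N² = (g/ρ₀)·Δρ/Δz = g·(Δρ/ρ₀)/Δz = 9.81 × 1.1781 × 10⁻³ / 42 = 2.7517 × 10⁻⁴ s⁻².
N = √(2.7517 × 10⁻⁴) = 0.016588 rad s⁻¹ → T = 2π/N = 378.78 s = 6.3130 min ≈ 6.31 min.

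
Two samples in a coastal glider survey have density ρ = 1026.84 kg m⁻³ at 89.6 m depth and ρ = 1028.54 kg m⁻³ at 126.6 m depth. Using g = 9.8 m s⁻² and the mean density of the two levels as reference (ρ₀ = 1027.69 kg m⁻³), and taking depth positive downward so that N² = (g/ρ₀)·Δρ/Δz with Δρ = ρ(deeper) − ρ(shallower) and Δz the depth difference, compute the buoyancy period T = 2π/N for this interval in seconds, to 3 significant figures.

300 s

Δρ = 1028.54 − 1026.84 = 1.70 kg m⁻³ over Δz = 126.6 − 89.6 = 37 m.
N² = (9.8/1027.69) × (1.70/37) = 4.3814 × 10⁻⁴ s⁻².
N = √(4.3814 × 10⁻⁴) = 0.020932 rad s⁻¹, so T = 2π/N = 300.17 s ≈ 300 s.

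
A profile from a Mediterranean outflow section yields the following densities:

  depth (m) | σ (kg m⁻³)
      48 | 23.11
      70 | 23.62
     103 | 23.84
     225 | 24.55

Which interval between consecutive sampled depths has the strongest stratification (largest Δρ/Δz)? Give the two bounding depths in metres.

Compute the density gradient over each adjacent pair:
  48–70 m: Δρ/Δz = 0.51/22 = 0.023 kg m⁻⁴
  70–103 m: Δρ/Δz = 0.22/33 = 6.7 × 10⁻³ kg m⁻⁴
  103–225 m: Δρ/Δz = 0.71/122 = 5.8 × 10⁻³ kg m⁻⁴
The largest gradient is in the 48–70 m interval — the pycnocline.

48–70 m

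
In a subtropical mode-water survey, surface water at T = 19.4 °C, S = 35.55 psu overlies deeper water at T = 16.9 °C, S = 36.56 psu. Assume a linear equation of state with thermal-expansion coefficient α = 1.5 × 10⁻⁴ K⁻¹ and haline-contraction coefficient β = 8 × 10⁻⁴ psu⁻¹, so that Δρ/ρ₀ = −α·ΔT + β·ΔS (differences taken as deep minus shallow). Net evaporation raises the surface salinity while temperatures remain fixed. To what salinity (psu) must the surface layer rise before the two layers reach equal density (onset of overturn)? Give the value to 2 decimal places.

Neutral buoyancy requires −α(T_deep − T_surf) + β(S_deep − S_surf′) = 0.
S_surf′ = S_deep − (α/β)·ΔT = 36.56 − (1.5 × 10⁻⁴/8 × 10⁻⁴)·(-2.5) = 37.0288 psu.
Increase required: 37.0288 − 35.55 = 1.4788 psu.

37.03 psu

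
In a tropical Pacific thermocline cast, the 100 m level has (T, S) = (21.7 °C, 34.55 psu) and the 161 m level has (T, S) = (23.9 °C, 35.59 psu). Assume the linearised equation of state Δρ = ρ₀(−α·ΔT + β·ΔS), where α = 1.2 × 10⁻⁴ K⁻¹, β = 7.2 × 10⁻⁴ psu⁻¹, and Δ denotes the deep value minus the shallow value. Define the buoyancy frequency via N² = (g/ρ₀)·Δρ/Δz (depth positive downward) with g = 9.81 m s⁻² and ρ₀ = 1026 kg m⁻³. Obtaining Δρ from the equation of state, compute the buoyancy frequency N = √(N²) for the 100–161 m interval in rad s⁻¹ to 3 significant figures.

8.83 × 10⁻³ rad s⁻¹

ΔT = +2.2 K, ΔS = +1.04 psu (deep − shallow).
Δρ/ρ₀ = −αΔT + βΔS = -2.64 × 10⁻⁴ + 7.488 × 10⁻⁴ = 4.848 × 10⁻⁴, so Δρ ≈ 0.4974 kg m⁻³.
N² = (g/ρ₀)·Δρ/Δz = g·(Δρ/ρ₀)/Δz = 9.81 × 4.848 × 10⁻⁴ / 61 = 7.7965 × 10⁻⁵ s⁻².
N = √(7.7965 × 10⁻⁵) = 8.8298 × 10⁻³ rad s⁻¹ ≈ 8.83 × 10⁻³ rad s⁻¹.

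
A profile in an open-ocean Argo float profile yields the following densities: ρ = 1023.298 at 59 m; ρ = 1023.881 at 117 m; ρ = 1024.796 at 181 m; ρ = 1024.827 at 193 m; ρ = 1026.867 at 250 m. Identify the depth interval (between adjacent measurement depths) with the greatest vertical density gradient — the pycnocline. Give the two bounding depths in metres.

193–250 m

Compute the density gradient over each adjacent pair:
  59–117 m: Δρ/Δz = 0.583/58 = 0.010 kg m⁻⁴
  117–181 m: Δρ/Δz = 0.915/64 = 0.014 kg m⁻⁴
  181–193 m: Δρ/Δz = 0.031/12 = 2.6 × 10⁻³ kg m⁻⁴
  193–250 m: Δρ/Δz = 2.040/57 = 0.036 kg m⁻⁴
The largest gradient is in the 193–250 m interval — the pycnocline.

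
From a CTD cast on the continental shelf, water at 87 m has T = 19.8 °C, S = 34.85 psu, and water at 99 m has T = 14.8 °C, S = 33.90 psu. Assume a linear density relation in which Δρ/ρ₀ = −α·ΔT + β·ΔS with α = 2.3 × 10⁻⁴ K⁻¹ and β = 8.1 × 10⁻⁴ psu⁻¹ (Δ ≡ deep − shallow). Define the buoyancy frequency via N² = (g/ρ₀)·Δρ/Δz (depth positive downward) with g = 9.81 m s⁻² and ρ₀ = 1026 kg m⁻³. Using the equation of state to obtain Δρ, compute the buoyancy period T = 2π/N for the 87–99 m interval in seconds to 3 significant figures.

ΔT = -5.0 K, ΔS = -0.95 psu (deep − shallow).
Δρ/ρ₀ = −αΔT + βΔS = 1.15 × 10⁻³ − 7.695 × 10⁻⁴ = 3.805 × 10⁻⁴, so Δρ ≈ 0.3904 kg m⁻³.
N² = (g/ρ₀)·Δρ/Δz = g·(Δρ/ρ₀)/Δz = 9.81 × 3.805 × 10⁻⁴ / 12 = 3.1106 × 10⁻⁴ s⁻².
N = √(3.1106 × 10⁻⁴) = 0.017637 rad s⁻¹ → T = 2π/N = 356.25 s ≈ 356 s.

356 s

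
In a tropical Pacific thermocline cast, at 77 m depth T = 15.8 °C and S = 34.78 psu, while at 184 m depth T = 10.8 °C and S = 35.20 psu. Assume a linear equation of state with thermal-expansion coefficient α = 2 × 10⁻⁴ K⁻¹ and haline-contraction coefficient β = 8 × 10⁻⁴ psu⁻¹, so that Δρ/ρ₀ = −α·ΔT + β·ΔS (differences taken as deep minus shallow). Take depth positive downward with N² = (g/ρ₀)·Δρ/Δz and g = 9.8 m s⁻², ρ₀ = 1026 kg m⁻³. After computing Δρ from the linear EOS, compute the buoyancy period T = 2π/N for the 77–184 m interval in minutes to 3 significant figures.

ΔT = -5.0 K, ΔS = +0.42 psu (deep − shallow).
Δρ/ρ₀ = −αΔT + βΔS = 1.00 × 10⁻³ + 3.36 × 10⁻⁴ = 1.336 × 10⁻³, so Δρ ≈ 1.371 kg m⁻³.
N² = (g/ρ₀)·Δρ/Δz = g·(Δρ/ρ₀)/Δz = 9.8 × 1.336 × 10⁻³ / 107 = 1.2236 × 10⁻⁴ s⁻².
N = √(1.2236 × 10⁻⁴) = 0.011062 rad s⁻¹ → T = 2π/N = 568.00 s = 9.4667 min ≈ 9.47 min.

9.47 min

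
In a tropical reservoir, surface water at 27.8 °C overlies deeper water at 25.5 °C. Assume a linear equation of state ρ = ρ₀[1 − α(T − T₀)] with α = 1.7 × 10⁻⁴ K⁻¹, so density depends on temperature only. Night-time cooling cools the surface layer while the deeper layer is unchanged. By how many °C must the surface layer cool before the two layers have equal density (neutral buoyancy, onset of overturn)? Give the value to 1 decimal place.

2.3 °C

With temperature the only control, equal density requires T_surf′ = T_deep.
T_surf′ = 25.5 °C.
Cooling required: 27.8 − 25.5 = 2.3 °C.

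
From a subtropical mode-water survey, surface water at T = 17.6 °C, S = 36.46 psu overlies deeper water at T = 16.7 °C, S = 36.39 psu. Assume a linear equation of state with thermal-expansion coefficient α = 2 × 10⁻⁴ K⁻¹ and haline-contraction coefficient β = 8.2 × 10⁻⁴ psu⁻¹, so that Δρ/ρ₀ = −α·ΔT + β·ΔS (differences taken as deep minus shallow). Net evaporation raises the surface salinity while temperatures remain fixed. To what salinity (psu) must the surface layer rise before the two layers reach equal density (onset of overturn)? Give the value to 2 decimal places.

36.61 psu

Neutral buoyancy requires −α(T_deep − T_surf) + β(S_deep − S_surf′) = 0.
S_surf′ = S_deep − (α/β)·ΔT = 36.39 − (2 × 10⁻⁴/8.2 × 10⁻⁴)·(-0.9) = 36.6095 psu.
Increase required: 36.6095 − 36.46 = 0.1495 psu.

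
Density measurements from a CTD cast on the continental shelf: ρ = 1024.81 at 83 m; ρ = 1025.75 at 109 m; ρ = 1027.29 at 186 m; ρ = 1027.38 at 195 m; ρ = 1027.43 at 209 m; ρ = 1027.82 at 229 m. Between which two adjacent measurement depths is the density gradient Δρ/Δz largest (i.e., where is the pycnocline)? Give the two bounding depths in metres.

83–109 m

Compute the density gradient over each adjacent pair:
  83–109 m: Δρ/Δz = 0.94/26 = 0.036 kg m⁻⁴
  109–186 m: Δρ/Δz = 1.54/77 = 0.020 kg m⁻⁴
  186–195 m: Δρ/Δz = 0.09/9 = 0.010 kg m⁻⁴
  195–209 m: Δρ/Δz = 0.05/14 = 3.6 × 10⁻³ kg m⁻⁴
  209–229 m: Δρ/Δz = 0.39/20 = 0.019 kg m⁻⁴
The largest gradient is in the 83–109 m interval — the pycnocline.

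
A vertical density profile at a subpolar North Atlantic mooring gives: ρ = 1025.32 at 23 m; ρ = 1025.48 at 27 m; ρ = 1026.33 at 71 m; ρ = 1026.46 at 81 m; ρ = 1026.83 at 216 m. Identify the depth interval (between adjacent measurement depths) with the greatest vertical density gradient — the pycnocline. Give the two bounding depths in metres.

Compute the density gradient over each adjacent pair:
  23–27 m: Δρ/Δz = 0.16/4 = 0.040 kg m⁻⁴
  27–71 m: Δρ/Δz = 0.85/44 = 0.019 kg m⁻⁴
  71–81 m: Δρ/Δz = 0.13/10 = 0.013 kg m⁻⁴
  81–216 m: Δρ/Δz = 0.37/135 = 2.7 × 10⁻³ kg m⁻⁴
The largest gradient is in the 23–27 m interval — the pycnocline.

23–27 m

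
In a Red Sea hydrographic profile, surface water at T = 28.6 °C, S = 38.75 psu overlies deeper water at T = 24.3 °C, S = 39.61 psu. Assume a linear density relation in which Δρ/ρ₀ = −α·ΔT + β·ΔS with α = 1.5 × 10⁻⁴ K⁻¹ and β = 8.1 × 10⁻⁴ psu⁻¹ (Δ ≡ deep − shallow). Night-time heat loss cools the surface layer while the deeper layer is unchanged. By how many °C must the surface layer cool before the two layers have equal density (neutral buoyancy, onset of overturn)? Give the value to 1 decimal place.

8.9 °C

Neutral buoyancy requires Δρ = 0, i.e. −α(T_deep − T_surf′) + β(S_deep − S_surf) = 0.
T_surf′ = T_deep − (β/α)·ΔS = 24.3 − (8.1 × 10⁻⁴/1.5 × 10⁻⁴)·(+0.86) = 19.656 °C.
Cooling required: 28.6 − (19.656) = 8.944 °C.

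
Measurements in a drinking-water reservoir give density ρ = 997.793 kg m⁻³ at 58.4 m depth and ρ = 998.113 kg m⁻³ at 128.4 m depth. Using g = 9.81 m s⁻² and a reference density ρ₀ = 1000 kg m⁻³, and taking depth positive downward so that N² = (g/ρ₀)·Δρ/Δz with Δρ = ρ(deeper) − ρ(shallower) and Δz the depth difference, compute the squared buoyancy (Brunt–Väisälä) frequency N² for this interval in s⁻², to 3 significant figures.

4.48 × 10⁻⁵ s⁻²

Δρ = 998.113 − 997.793 = 0.320 kg m⁻³ over Δz = 128.4 − 58.4 = 70 m.
N² = (9.81/1000) × (0.320/70) = 4.4846 × 10⁻⁵ s⁻² ≈ 4.48 × 10⁻⁵ s⁻².
A positive N² confirms static stability across the interval.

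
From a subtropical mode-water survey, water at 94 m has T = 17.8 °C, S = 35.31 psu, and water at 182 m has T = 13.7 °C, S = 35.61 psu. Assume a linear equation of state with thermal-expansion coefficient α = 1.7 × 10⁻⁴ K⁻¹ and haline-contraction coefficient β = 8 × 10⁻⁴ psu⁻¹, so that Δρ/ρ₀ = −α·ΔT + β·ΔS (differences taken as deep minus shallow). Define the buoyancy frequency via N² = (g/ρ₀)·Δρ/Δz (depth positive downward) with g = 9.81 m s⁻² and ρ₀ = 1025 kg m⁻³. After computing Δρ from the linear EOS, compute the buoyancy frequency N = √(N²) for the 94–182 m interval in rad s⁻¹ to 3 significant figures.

ΔT = -4.1 K, ΔS = +0.30 psu (deep − shallow).
Δρ/ρ₀ = −αΔT + βΔS = 6.97 × 10⁻⁴ + 2.40 × 10⁻⁴ = 9.37 × 10⁻⁴, so Δρ ≈ 0.9604 kg m⁻³.
N² = (g/ρ₀)·Δρ/Δz = g·(Δρ/ρ₀)/Δz = 9.81 × 9.37 × 10⁻⁴ / 88 = 1.0445 × 10⁻⁴ s⁻².
N = √(1.0445 × 10⁻⁴) = 0.010220 rad s⁻¹ ≈ 0.0102 rad s⁻¹.

0.0102 rad s⁻¹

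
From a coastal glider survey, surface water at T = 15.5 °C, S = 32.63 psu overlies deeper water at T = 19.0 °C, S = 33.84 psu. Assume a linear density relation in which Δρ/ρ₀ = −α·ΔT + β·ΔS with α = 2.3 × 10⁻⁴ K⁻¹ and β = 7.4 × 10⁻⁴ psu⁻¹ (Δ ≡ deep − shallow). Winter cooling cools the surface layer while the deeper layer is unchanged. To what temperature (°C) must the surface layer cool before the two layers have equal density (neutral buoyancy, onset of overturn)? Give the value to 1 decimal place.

Neutral buoyancy requires Δρ = 0, i.e. −α(T_deep − T_surf′) + β(S_deep − S_surf) = 0.
T_surf′ = T_deep − (β/α)·ΔS = 19.0 − (7.4 × 10⁻⁴/2.3 × 10⁻⁴)·(+1.21) = 15.107 °C.
Cooling required: 15.5 − (15.107) = 0.393 °C.

15.1 °C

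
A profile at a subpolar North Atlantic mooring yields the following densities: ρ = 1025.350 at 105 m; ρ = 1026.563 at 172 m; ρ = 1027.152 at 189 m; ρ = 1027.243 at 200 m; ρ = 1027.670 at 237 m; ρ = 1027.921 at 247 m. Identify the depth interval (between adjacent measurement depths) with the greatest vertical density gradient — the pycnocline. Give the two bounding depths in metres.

Compute the density gradient over each adjacent pair:
  105–172 m: Δρ/Δz = 1.213/67 = 0.018 kg m⁻⁴
  172–189 m: Δρ/Δz = 0.589/17 = 0.035 kg m⁻⁴
  189–200 m: Δρ/Δz = 0.091/11 = 8.3 × 10⁻³ kg m⁻⁴
  200–237 m: Δρ/Δz = 0.427/37 = 0.012 kg m⁻⁴
  237–247 m: Δρ/Δz = 0.251/10 = 0.025 kg m⁻⁴
The largest gradient is in the 172–189 m interval — the pycnocline.

172–189 m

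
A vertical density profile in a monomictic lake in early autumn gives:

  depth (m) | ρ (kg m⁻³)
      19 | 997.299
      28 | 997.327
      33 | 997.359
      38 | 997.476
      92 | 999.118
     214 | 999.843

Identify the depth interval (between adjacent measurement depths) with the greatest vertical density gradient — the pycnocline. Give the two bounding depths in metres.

Compute the density gradient over each adjacent pair:
  19–28 m: Δρ/Δz = 0.028/9 = 3.1 × 10⁻³ kg m⁻⁴
  28–33 m: Δρ/Δz = 0.032/5 = 6.4 × 10⁻³ kg m⁻⁴
  33–38 m: Δρ/Δz = 0.117/5 = 0.023 kg m⁻⁴
  38–92 m: Δρ/Δz = 1.642/54 = 0.030 kg m⁻⁴
  92–214 m: Δρ/Δz = 0.725/122 = 5.9 × 10⁻³ kg m⁻⁴
The largest gradient is in the 38–92 m interval — the pycnocline.

38–92 m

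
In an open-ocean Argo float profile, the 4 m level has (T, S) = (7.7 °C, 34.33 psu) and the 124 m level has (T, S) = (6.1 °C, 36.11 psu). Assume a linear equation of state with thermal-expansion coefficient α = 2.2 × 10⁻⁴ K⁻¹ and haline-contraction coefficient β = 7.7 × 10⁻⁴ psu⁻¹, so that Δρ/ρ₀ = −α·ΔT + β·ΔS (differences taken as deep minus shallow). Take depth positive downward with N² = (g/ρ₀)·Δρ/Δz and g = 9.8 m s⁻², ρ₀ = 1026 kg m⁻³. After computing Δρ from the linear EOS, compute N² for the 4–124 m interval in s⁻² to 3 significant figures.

1.41 × 10⁻⁴ s⁻²

ΔT = -1.6 K, ΔS = +1.78 psu (deep − shallow).
Δρ/ρ₀ = −αΔT + βΔS = 3.52 × 10⁻⁴ + 1.3706 × 10⁻³ = 1.7226 × 10⁻³, so Δρ ≈ 1.767 kg m⁻³.
N² = (g/ρ₀)·Δρ/Δz = g·(Δρ/ρ₀)/Δz = 9.8 × 1.7226 × 10⁻³ / 120 = 1.4068 × 10⁻⁴ s⁻² ≈ 1.41 × 10⁻⁴ s⁻².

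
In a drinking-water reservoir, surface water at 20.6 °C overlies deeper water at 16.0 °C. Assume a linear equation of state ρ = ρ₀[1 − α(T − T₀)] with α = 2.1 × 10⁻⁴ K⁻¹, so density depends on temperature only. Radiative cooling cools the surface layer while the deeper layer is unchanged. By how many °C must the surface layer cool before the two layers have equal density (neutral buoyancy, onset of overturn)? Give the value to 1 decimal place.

With temperature the only control, equal density requires T_surf′ = T_deep.
T_surf′ = 16.0 °C.
Cooling required: 20.6 − 16.0 = 4.6 °C.

4.6 °C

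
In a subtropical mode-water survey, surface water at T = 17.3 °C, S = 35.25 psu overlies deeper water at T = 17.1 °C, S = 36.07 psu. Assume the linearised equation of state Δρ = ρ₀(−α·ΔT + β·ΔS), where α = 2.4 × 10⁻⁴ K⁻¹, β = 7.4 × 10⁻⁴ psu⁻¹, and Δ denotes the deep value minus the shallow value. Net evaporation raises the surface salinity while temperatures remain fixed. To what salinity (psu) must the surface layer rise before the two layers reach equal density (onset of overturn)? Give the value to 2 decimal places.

36.13 psu

Neutral buoyancy requires −α(T_deep − T_surf) + β(S_deep − S_surf′) = 0.
S_surf′ = S_deep − (α/β)·ΔT = 36.07 − (2.4 × 10⁻⁴/7.4 × 10⁻⁴)·(-0.2) = 36.1349 psu.
Increase required: 36.1349 − 35.25 = 0.8849 psu.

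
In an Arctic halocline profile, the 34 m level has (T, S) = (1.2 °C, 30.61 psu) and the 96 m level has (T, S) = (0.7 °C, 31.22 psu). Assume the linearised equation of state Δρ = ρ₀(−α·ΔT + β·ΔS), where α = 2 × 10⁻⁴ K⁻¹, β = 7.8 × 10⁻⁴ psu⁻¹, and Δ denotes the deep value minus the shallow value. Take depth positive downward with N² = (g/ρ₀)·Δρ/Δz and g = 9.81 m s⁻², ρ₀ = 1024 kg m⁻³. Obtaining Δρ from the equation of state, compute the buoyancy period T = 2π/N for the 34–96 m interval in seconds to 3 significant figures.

658 s

ΔT = -0.5 K, ΔS = +0.61 psu (deep − shallow).
Δρ/ρ₀ = −αΔT + βΔS = 1.00 × 10⁻⁴ + 4.758 × 10⁻⁴ = 5.758 × 10⁻⁴, so Δρ ≈ 0.5896 kg m⁻³.
N² = (g/ρ₀)·Δρ/Δz = g·(Δρ/ρ₀)/Δz = 9.81 × 5.758 × 10⁻⁴ / 62 = 9.1106 × 10⁻⁵ s⁻².
N = √(9.1106 × 10⁻⁵) = 9.5449 × 10⁻³ rad s⁻¹ → T = 2π/N = 658.28 s ≈ 658 s.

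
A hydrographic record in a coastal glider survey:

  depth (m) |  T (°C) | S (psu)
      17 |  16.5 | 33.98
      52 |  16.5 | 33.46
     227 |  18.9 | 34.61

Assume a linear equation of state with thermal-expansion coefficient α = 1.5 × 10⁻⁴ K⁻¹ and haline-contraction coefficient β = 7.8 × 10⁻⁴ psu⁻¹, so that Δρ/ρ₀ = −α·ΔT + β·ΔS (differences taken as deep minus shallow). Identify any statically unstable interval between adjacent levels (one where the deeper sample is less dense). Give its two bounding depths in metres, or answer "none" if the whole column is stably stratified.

Evaluate Δρ/ρ₀ = −αΔT + βΔS across each adjacent pair:
  17–52 m: −αΔT+βΔS = −(1.5 × 10⁻⁴)(+0.0)+(7.8 × 10⁻⁴)(-0.52) = -4.1 × 10⁻⁴ → UNSTABLE
  52–227 m: −αΔT+βΔS = −(1.5 × 10⁻⁴)(+2.4)+(7.8 × 10⁻⁴)(+1.15) = 5.4 × 10⁻⁴ → stable
The 17–52 m interval has Δρ < 0: lighter water underlies denser water.

17–52 m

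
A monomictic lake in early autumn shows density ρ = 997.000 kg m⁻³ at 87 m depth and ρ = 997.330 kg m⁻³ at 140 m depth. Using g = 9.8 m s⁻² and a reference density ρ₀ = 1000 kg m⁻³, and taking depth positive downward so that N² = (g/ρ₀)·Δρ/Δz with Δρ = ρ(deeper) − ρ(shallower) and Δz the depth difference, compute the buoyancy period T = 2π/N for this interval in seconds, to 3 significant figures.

804 s

Δρ = 997.330 − 997.000 = 0.330 kg m⁻³ over Δz = 140 − 87 = 53 m.
N² = (9.8/1000) × (0.330/53) = 6.1019 × 10⁻⁵ s⁻².
N = √(6.1019 × 10⁻⁵) = 7.8115 × 10⁻³ rad s⁻¹, so T = 2π/N = 804.35 s ≈ 804 s.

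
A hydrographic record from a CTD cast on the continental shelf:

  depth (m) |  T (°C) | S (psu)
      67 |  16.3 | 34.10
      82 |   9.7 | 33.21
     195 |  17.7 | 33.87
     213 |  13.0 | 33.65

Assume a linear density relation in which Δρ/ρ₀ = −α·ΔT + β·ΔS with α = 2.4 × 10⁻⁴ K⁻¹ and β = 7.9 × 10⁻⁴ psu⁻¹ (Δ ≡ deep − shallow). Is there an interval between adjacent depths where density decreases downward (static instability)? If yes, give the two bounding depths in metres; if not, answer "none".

82–195 m

Evaluate Δρ/ρ₀ = −αΔT + βΔS across each adjacent pair:
  67–82 m: −αΔT+βΔS = −(2.4 × 10⁻⁴)(-6.6)+(7.9 × 10⁻⁴)(-0.89) = 8.8 × 10⁻⁴ → stable
  82–195 m: −αΔT+βΔS = −(2.4 × 10⁻⁴)(+8.0)+(7.9 × 10⁻⁴)(+0.66) = -1.4 × 10⁻³ → UNSTABLE
  195–213 m: −αΔT+βΔS = −(2.4 × 10⁻⁴)(-4.7)+(7.9 × 10⁻⁴)(-0.22) = 9.5 × 10⁻⁴ → stable
The 82–195 m interval has Δρ < 0: lighter water underlies denser water.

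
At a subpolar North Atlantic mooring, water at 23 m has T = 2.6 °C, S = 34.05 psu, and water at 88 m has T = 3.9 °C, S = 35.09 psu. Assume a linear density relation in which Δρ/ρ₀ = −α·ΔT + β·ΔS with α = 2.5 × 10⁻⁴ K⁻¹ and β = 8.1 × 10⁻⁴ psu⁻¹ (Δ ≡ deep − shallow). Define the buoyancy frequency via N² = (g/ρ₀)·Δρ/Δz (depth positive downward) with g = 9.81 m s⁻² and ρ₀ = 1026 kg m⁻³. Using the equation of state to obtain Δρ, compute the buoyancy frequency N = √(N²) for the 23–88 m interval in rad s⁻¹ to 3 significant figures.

8.84 × 10⁻³ rad s⁻¹

ΔT = +1.3 K, ΔS = +1.04 psu (deep − shallow).
Δρ/ρ₀ = −αΔT + βΔS = -3.25 × 10⁻⁴ + 8.424 × 10⁻⁴ = 5.174 × 10⁻⁴, so Δρ ≈ 0.5309 kg m⁻³.
N² = (g/ρ₀)·Δρ/Δz = g·(Δρ/ρ₀)/Δz = 9.81 × 5.174 × 10⁻⁴ / 65 = 7.8088 × 10⁻⁵ s⁻².
N = √(7.8088 × 10⁻⁵) = 8.8367 × 10⁻³ rad s⁻¹ ≈ 8.84 × 10⁻³ rad s⁻¹.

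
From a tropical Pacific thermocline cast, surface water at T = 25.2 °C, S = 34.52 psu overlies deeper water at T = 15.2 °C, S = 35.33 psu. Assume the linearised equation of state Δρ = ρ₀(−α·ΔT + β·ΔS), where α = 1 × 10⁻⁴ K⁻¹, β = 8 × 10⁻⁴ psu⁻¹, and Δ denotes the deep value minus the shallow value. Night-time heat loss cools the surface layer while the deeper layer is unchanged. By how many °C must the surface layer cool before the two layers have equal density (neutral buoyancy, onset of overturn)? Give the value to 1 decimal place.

Neutral buoyancy requires Δρ = 0, i.e. −α(T_deep − T_surf′) + β(S_deep − S_surf) = 0.
T_surf′ = T_deep − (β/α)·ΔS = 15.2 − (8 × 10⁻⁴/1 × 10⁻⁴)·(+0.81) = 8.720 °C.
Cooling required: 25.2 − (8.720) = 16.480 °C.

16.5 °C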